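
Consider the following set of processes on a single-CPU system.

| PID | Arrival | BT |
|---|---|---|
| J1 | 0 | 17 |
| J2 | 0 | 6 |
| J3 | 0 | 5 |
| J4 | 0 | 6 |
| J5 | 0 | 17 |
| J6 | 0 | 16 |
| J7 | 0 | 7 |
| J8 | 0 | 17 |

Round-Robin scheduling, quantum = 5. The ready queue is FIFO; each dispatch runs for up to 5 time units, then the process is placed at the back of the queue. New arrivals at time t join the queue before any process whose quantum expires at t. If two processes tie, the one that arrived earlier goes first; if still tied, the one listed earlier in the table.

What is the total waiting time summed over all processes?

430

Schedule: | J1 0-5 | J2 5-10 | J3 10-15 | J4 15-20 | J5 20-25 | J6 25-30 | J7 30-35 | J8 35-40 | J1 40-45 | J2 45-46 | J4 46-47 | J5 47-52 | J6 52-57 | J7 57-59 | J8 59-64 | J1 64-69 | J5 69-74 | J6 74-79 | J8 79-84 | J1 84-86 | J5 86-88 | J6 88-89 | J8 89-91 |
Completion: J1=86  J2=46  J3=15  J4=47  J5=88  J6=89  J7=59  J8=91
Turnaround (C−A): J1=86  J2=46  J3=15  J4=47  J5=88  J6=89  J7=59  J8=91
Waiting = turnaround − burst: J1=69, J2=40, J3=10, J4=41, J5=71, J6=73, J7=52, J8=74
Total waiting = 69 + 40 + 10 + 41 + 71 + 73 + 52 + 74 = 430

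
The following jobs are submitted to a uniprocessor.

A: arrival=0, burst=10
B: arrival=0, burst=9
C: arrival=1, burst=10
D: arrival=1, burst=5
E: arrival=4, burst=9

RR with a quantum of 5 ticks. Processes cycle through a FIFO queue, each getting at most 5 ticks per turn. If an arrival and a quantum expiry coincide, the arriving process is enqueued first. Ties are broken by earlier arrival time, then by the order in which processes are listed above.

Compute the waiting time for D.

14

Timeline: | A 0-5 | B 5-10 | C 10-15 | D 15-20 | E 20-25 | A 25-30 | B 30-34 | C 34-39 | E 39-43 |
Completion: A=30  B=34  C=39  D=20  E=43
Waiting(D) = turnaround − burst = 19 − 5 = 14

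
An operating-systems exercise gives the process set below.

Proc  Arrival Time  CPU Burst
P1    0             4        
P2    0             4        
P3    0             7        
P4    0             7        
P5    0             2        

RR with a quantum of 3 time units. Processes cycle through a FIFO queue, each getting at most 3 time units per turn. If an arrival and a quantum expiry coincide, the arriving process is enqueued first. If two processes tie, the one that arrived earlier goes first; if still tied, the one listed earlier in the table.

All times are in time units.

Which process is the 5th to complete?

P4

Timeline: | P1 0-3 | P2 3-6 | P3 6-9 | P4 9-12 | P5 12-14 | P1 14-15 | P2 15-16 | P3 16-19 | P4 19-22 | P3 22-23 | P4 23-24 |
Completion: P1=15  P2=16  P3=23  P4=24  P5=14
Finish order: P5 → P1 → P2 → P3 → P4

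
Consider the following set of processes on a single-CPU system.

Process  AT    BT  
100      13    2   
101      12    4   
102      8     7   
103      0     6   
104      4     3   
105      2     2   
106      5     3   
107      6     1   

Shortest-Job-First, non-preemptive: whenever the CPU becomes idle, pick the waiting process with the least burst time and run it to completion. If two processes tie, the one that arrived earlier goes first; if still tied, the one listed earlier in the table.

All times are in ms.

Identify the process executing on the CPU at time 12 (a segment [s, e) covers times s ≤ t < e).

106

Gantt: | 103 0-6 | 107 6-7 | 105 7-9 | 104 9-12 | 106 12-15 | 100 15-17 | 101 17-21 | 102 21-28 |
Completion: 100=17  101=21  102=28  103=6  104=12  105=9  106=15  107=7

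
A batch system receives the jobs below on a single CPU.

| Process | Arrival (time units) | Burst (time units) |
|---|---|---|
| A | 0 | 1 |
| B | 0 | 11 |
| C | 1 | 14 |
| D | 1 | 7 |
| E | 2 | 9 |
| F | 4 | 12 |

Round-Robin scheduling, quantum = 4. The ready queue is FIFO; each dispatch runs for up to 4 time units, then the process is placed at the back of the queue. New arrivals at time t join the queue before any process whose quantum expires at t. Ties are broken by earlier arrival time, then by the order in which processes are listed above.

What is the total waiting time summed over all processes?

168

Schedule: | A 0-1 | B 1-5 | C 5-9 | D 9-13 | E 13-17 | F 17-21 | B 21-25 | C 25-29 | D 29-32 | E 32-36 | F 36-40 | B 40-43 | C 43-47 | E 47-48 | F 48-52 | C 52-54 |
Completion: A=1  B=43  C=54  D=32  E=48  F=52
Turnaround (C−A): A=1  B=43  C=53  D=31  E=46  F=48
Waiting = turnaround − burst: A=0, B=32, C=39, D=24, E=37, F=36
Total waiting = 0 + 32 + 39 + 24 + 37 + 36 = 168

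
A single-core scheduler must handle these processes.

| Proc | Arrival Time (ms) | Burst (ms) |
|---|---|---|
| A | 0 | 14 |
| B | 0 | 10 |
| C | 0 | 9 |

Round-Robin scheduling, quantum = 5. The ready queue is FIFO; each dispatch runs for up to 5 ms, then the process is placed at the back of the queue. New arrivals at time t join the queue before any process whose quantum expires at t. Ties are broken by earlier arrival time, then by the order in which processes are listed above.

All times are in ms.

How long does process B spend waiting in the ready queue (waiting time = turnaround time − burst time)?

15

Timeline: | A 0-5 | B 5-10 | C 10-15 | A 15-20 | B 20-25 | C 25-29 | A 29-33 |
Completion: A=33  B=25  C=29
Turnaround (C−A): A=33  B=25  C=29
Waiting(B) = turnaround − burst = 25 − 10 = 15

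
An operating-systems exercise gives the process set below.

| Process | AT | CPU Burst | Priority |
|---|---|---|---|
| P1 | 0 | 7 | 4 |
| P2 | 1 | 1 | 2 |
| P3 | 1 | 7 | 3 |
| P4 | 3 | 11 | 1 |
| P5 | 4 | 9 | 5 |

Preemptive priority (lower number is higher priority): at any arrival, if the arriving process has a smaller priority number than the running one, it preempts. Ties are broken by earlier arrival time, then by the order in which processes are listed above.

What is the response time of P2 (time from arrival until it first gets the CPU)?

0

Gantt: | P1 0-1 | P2 1-2 | P3 2-3 | P4 3-14 | P3 14-20 | P1 20-26 | P5 26-35 |
Completion: P1=26  P2=2  P3=20  P4=14  P5=35
Turnaround (C−A): P1=26  P2=1  P3=19  P4=11  P5=31
Response(P2) = first start − arrival = 1 − 1 = 0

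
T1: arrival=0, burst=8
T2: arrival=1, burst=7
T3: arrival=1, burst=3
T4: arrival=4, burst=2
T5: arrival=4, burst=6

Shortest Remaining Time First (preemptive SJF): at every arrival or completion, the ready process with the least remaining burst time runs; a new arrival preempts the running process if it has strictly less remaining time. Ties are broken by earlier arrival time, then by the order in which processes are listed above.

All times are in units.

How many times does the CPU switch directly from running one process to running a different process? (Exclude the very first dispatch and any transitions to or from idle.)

5

Timeline: | T1 0-1 | T3 1-4 | T4 4-6 | T5 6-12 | T1 12-19 | T2 19-26 |
Completion: T1=19  T2=26  T3=4  T4=6  T5=12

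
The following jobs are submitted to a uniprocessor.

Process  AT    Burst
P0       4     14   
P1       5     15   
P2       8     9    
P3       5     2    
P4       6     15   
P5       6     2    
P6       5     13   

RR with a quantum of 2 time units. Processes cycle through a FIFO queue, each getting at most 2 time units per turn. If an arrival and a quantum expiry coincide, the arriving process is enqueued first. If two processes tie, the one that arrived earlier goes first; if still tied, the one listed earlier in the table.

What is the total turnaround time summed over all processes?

Timeline: | idle 0-4 | P0 4-6 | P1 6-8 | P3 8-10 | P6 10-12 | P4 12-14 | P5 14-16 | P0 16-18 | P2 18-20 | P1 20-22 | P6 22-24 | P4 24-26 | P0 26-28 | P2 28-30 | P1 30-32 | P6 32-34 | P4 34-36 | P0 36-38 | P2 38-40 | P1 40-42 | P6 42-44 | P4 44-46 | P0 46-48 | P2 48-50 | P1 50-52 | P6 52-54 | P4 54-56 | P0 56-58 | P2 58-59 | P1 59-61 | P6 61-63 | P4 63-65 | P0 65-67 | P1 67-69 | P6 69-70 | P4 70-72 | P1 72-73 | P4 73-74 |
Completion: P0=67  P1=73  P2=59  P3=10  P4=74  P5=16  P6=70
Turnaround (C−A): P0=63  P1=68  P2=51  P3=5  P4=68  P5=10  P6=65
Turnaround = completion − arrival: P0=63, P1=68, P2=51, P3=5, P4=68, P5=10, P6=65
Total turnaround = 63 + 68 + 51 + 5 + 68 + 10 + 65 = 330

330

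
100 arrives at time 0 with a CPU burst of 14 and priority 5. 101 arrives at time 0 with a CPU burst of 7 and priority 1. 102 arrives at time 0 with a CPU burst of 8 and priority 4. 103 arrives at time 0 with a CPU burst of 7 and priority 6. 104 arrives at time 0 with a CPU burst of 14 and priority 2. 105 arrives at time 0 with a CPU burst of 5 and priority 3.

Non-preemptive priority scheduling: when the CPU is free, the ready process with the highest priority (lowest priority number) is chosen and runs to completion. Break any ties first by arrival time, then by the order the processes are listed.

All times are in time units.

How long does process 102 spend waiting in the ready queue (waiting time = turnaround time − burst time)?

Gantt: | 101 0-7 | 104 7-21 | 105 21-26 | 102 26-34 | 100 34-48 | 103 48-55 |
Completion: 100=48  101=7  102=34  103=55  104=21  105=26
Turnaround (C−A): 100=48  101=7  102=34  103=55  104=21  105=26
Waiting(102) = turnaround − burst = 34 − 8 = 26

26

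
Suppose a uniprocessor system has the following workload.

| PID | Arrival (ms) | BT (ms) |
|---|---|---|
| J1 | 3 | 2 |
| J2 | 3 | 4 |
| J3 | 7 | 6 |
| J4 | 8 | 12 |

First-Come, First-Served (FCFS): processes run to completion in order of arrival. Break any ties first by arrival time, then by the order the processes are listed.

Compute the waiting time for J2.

2

Timeline: | idle 0-3 | J1 3-5 | J2 5-9 | J3 9-15 | J4 15-27 |
Completion: J1=5  J2=9  J3=15  J4=27
Waiting(J2) = turnaround − burst = 6 − 4 = 2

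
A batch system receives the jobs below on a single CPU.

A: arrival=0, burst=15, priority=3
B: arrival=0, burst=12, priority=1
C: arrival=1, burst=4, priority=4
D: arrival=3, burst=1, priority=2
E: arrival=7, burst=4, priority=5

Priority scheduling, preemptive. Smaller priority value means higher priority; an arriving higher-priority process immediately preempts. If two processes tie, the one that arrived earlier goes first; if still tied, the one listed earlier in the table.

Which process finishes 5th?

Timeline: | B 0-12 | D 12-13 | A 13-28 | C 28-32 | E 32-36 |
Completion: A=28  B=12  C=32  D=13  E=36
Turnaround (C−A): A=28  B=12  C=31  D=10  E=29
Finish order: B → D → A → C → E

E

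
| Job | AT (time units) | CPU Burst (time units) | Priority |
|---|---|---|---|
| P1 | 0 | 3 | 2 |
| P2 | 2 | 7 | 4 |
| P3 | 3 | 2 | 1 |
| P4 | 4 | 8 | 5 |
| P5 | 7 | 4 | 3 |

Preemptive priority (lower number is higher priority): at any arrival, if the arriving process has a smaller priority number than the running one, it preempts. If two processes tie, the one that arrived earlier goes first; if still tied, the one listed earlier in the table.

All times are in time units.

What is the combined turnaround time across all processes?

Gantt: | P1 0-3 | P3 3-5 | P2 5-7 | P5 7-11 | P2 11-16 | P4 16-24 |
Completion: P1=3  P2=16  P3=5  P4=24  P5=11
Turnaround (C−A): P1=3  P2=14  P3=2  P4=20  P5=4
Turnaround = completion − arrival: P1=3, P2=14, P3=2, P4=20, P5=4
Total turnaround = 3 + 14 + 2 + 20 + 4 = 43

43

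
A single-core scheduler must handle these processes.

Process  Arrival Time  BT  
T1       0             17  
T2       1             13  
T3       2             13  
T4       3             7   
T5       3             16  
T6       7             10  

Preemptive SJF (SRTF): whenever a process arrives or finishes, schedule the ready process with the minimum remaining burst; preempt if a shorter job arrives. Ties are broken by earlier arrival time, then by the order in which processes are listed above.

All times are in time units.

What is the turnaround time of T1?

Gantt: | T1 0-1 | T2 1-3 | T4 3-10 | T6 10-20 | T2 20-31 | T3 31-44 | T1 44-60 | T5 60-76 |
Completion: T1=60  T2=31  T3=44  T4=10  T5=76  T6=20
Turnaround(T1) = completion − arrival = 60 − 0 = 60

60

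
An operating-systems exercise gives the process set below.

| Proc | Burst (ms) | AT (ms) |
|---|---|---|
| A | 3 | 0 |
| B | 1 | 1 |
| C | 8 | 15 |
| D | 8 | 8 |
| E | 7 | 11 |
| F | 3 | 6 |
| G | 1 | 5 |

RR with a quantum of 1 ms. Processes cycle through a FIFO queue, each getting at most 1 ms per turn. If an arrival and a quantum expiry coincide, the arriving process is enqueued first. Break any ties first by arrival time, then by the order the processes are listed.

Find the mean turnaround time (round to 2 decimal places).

9.00

Gantt: | A 0-1 | B 1-2 | A 2-4 | idle 4-5 | G 5-6 | F 6-8 | D 8-9 | F 9-10 | D 10-11 | E 11-12 | D 12-13 | E 13-14 | D 14-15 | E 15-16 | C 16-17 | D 17-18 | E 18-19 | C 19-20 | D 20-21 | E 21-22 | C 22-23 | D 23-24 | E 24-25 | C 25-26 | D 26-27 | E 27-28 | C 28-32 |
Completion: A=4  B=2  C=32  D=27  E=28  F=10  G=6
Turnaround (C−A): A=4  B=1  C=17  D=19  E=17  F=4  G=1
Turnaround times: A=4, B=1, C=17, D=19, E=17, F=4, G=1
Average turnaround = (4+1+17+19+17+4+1) / 7 = 63/7 = 9.00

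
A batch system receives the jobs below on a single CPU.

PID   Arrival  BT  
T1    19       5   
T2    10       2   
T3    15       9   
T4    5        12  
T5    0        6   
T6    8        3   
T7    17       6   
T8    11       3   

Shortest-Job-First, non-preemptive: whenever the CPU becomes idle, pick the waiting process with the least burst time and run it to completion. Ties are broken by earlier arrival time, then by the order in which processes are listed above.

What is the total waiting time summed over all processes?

Gantt: | T5 0-6 | T4 6-18 | T2 18-20 | T6 20-23 | T8 23-26 | T1 26-31 | T7 31-37 | T3 37-46 |
Completion: T1=31  T2=20  T3=46  T4=18  T5=6  T6=23  T7=37  T8=26
Turnaround (C−A): T1=12  T2=10  T3=31  T4=13  T5=6  T6=15  T7=20  T8=15
Waiting = turnaround − burst: T1=7, T2=8, T3=22, T4=1, T5=0, T6=12, T7=14, T8=12
Total waiting = 7 + 8 + 22 + 1 + 0 + 12 + 14 + 12 = 76

76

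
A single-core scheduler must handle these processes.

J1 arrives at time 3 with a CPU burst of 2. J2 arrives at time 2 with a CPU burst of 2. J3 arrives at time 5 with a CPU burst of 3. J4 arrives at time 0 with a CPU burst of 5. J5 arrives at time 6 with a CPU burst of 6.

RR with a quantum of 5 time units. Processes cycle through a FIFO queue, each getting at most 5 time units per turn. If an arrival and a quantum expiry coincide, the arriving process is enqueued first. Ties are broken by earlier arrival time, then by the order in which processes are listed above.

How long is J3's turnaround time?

7

Schedule: | J4 0-5 | J2 5-7 | J1 7-9 | J3 9-12 | J5 12-18 |
Completion: J1=9  J2=7  J3=12  J4=5  J5=18
Turnaround(J3) = completion − arrival = 12 − 5 = 7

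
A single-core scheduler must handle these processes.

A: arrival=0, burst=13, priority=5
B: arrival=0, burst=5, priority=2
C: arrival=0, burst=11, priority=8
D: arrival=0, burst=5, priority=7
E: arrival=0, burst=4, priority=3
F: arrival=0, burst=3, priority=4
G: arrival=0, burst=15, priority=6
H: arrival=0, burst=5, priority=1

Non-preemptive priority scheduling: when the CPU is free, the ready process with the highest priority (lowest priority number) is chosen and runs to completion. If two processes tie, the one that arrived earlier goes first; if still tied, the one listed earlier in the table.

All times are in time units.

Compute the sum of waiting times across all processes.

171

Timeline: | H 0-5 | B 5-10 | E 10-14 | F 14-17 | A 17-30 | G 30-45 | D 45-50 | C 50-61 |
Completion: A=30  B=10  C=61  D=50  E=14  F=17  G=45  H=5
Turnaround (C−A): A=30  B=10  C=61  D=50  E=14  F=17  G=45  H=5
Waiting = turnaround − burst: A=17, B=5, C=50, D=45, E=10, F=14, G=30, H=0
Total waiting = 17 + 5 + 50 + 45 + 10 + 14 + 30 + 0 = 171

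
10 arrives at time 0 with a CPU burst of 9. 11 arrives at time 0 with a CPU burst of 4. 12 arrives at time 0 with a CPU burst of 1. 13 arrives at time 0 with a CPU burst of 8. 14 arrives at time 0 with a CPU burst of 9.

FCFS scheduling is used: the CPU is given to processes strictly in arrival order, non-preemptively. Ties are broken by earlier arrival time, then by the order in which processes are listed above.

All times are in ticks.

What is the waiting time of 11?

9

Gantt: | 10 0-9 | 11 9-13 | 12 13-14 | 13 14-22 | 14 22-31 |
Completion: 10=9  11=13  12=14  13=22  14=31
Turnaround (C−A): 10=9  11=13  12=14  13=22  14=31
Waiting(11) = turnaround − burst = 13 − 4 = 9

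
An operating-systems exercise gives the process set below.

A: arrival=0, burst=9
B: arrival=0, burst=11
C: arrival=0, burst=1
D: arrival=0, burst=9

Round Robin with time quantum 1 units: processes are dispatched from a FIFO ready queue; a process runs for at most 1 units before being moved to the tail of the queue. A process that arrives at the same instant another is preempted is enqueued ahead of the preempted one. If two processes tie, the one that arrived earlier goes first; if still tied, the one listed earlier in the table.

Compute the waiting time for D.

19

Gantt: | A 0-1 | B 1-2 | C 2-3 | D 3-4 | A 4-5 | B 5-6 | D 6-7 | A 7-8 | B 8-9 | D 9-10 | A 10-11 | B 11-12 | D 12-13 | A 13-14 | B 14-15 | D 15-16 | A 16-17 | B 17-18 | D 18-19 | A 19-20 | B 20-21 | D 21-22 | A 22-23 | B 23-24 | D 24-25 | A 25-26 | B 26-27 | D 27-28 | B 28-30 |
Completion: A=26  B=30  C=3  D=28
Turnaround (C−A): A=26  B=30  C=3  D=28
Waiting(D) = turnaround − burst = 28 − 9 = 19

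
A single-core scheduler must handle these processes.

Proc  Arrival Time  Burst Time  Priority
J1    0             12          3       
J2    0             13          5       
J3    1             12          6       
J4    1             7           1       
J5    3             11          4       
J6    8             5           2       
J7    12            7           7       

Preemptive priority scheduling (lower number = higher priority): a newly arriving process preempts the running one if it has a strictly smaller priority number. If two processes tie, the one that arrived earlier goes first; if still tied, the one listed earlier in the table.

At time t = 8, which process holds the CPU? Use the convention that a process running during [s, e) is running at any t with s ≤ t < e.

Timeline: | J1 0-1 | J4 1-8 | J6 8-13 | J1 13-24 | J5 24-35 | J2 35-48 | J3 48-60 | J7 60-67 |
Completion: J1=24  J2=48  J3=60  J4=8  J5=35  J6=13  J7=67

J6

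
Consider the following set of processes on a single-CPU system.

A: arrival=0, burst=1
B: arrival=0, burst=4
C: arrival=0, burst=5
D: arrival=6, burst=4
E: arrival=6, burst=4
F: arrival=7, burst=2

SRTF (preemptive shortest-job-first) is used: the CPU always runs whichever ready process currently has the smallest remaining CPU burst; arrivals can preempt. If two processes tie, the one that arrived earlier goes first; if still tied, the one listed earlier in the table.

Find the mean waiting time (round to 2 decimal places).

Schedule: | A 0-1 | B 1-5 | C 5-7 | F 7-9 | C 9-12 | D 12-16 | E 16-20 |
Completion: A=1  B=5  C=12  D=16  E=20  F=9
Turnaround (C−A): A=1  B=5  C=12  D=10  E=14  F=2
Waiting times: A=0, B=1, C=7, D=6, E=10, F=0
Average waiting = (0+1+7+6+10+0) / 6 = 24/6 = 4.00

4.00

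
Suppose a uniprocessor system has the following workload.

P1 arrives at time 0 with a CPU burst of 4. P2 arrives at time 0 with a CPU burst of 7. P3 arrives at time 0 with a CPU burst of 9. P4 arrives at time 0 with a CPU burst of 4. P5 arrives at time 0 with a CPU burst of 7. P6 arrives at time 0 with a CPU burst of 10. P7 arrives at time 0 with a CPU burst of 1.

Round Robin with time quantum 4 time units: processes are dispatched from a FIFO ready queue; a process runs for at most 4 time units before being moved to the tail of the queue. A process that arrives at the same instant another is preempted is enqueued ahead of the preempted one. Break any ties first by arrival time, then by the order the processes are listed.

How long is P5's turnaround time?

35

Gantt: | P1 0-4 | P2 4-8 | P3 8-12 | P4 12-16 | P5 16-20 | P6 20-24 | P7 24-25 | P2 25-28 | P3 28-32 | P5 32-35 | P6 35-39 | P3 39-40 | P6 40-42 |
Completion: P1=4  P2=28  P3=40  P4=16  P5=35  P6=42  P7=25
Turnaround(P5) = completion − arrival = 35 − 0 = 35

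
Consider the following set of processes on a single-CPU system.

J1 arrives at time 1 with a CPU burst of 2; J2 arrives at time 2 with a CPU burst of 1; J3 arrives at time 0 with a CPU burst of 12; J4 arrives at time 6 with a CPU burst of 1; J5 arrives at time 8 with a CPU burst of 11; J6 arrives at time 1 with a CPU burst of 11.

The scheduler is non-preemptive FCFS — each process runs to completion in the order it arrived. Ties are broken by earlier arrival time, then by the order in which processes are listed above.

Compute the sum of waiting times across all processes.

Gantt: | J3 0-12 | J1 12-14 | J6 14-25 | J2 25-26 | J4 26-27 | J5 27-38 |
Completion: J1=14  J2=26  J3=12  J4=27  J5=38  J6=25
Waiting = turnaround − burst: J1=11, J2=23, J3=0, J4=20, J5=19, J6=13
Total waiting = 11 + 23 + 0 + 20 + 19 + 13 = 86

86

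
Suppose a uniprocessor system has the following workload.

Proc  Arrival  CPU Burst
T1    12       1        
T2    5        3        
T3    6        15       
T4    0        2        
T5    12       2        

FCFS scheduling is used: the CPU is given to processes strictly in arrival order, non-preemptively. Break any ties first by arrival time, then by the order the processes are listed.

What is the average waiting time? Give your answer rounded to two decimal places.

5.00

Schedule: | T4 0-2 | idle 2-5 | T2 5-8 | T3 8-23 | T1 23-24 | T5 24-26 |
Completion: T1=24  T2=8  T3=23  T4=2  T5=26
Turnaround (C−A): T1=12  T2=3  T3=17  T4=2  T5=14
Waiting times: T1=11, T2=0, T3=2, T4=0, T5=12
Average waiting = (11+0+2+0+12) / 5 = 25/5 = 5.00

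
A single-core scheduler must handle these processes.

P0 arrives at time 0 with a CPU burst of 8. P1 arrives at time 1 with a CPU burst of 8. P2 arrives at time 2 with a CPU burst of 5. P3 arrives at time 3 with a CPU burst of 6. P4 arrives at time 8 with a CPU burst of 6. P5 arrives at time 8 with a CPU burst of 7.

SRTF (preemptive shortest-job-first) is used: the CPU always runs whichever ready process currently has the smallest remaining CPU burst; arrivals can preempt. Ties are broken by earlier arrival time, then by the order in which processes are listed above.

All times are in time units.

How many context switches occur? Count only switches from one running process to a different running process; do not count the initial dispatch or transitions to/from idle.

6

Timeline: | P0 0-2 | P2 2-7 | P0 7-13 | P3 13-19 | P4 19-25 | P5 25-32 | P1 32-40 |
Completion: P0=13  P1=40  P2=7  P3=19  P4=25  P5=32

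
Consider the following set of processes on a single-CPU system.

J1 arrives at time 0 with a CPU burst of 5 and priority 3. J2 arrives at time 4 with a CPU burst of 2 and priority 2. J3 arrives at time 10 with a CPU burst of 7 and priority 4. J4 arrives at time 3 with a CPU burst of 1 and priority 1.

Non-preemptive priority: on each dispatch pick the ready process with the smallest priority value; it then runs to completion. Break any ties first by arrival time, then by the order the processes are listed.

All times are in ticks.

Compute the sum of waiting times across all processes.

Schedule: | J1 0-5 | J4 5-6 | J2 6-8 | idle 8-10 | J3 10-17 |
Completion: J1=5  J2=8  J3=17  J4=6
Waiting = turnaround − burst: J1=0, J2=2, J3=0, J4=2
Total waiting = 0 + 2 + 0 + 2 = 4

4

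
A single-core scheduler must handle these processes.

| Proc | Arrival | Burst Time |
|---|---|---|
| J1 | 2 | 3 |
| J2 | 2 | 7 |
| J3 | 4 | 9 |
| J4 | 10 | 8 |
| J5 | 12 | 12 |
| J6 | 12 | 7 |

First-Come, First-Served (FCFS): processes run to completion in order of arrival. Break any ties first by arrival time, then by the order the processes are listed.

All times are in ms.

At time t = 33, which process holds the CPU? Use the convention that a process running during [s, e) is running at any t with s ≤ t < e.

Schedule: | idle 0-2 | J1 2-5 | J2 5-12 | J3 12-21 | J4 21-29 | J5 29-41 | J6 41-48 |
Completion: J1=5  J2=12  J3=21  J4=29  J5=41  J6=48

J5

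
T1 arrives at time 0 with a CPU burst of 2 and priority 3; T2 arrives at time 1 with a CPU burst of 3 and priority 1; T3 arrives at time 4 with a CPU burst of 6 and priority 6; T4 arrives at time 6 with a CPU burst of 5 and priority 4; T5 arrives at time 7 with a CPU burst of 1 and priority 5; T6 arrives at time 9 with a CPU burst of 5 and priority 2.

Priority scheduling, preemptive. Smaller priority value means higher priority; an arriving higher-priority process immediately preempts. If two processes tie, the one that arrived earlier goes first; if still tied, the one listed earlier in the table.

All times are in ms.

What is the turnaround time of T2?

3

Timeline: | T1 0-1 | T2 1-4 | T1 4-5 | T3 5-6 | T4 6-9 | T6 9-14 | T4 14-16 | T5 16-17 | T3 17-22 |
Completion: T1=5  T2=4  T3=22  T4=16  T5=17  T6=14
Turnaround (C−A): T1=5  T2=3  T3=18  T4=10  T5=10  T6=5
Turnaround(T2) = completion − arrival = 4 − 1 = 3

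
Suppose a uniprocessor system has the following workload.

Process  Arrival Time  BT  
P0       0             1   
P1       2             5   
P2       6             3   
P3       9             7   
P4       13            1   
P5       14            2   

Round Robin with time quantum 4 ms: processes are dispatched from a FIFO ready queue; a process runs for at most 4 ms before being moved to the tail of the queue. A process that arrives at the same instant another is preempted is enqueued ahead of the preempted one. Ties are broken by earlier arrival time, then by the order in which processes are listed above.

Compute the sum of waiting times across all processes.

Timeline: | P0 0-1 | idle 1-2 | P1 2-6 | P2 6-9 | P1 9-10 | P3 10-14 | P4 14-15 | P5 15-17 | P3 17-20 |
Completion: P0=1  P1=10  P2=9  P3=20  P4=15  P5=17
Turnaround (C−A): P0=1  P1=8  P2=3  P3=11  P4=2  P5=3
Waiting = turnaround − burst: P0=0, P1=3, P2=0, P3=4, P4=1, P5=1
Total waiting = 0 + 3 + 0 + 4 + 1 + 1 = 9

9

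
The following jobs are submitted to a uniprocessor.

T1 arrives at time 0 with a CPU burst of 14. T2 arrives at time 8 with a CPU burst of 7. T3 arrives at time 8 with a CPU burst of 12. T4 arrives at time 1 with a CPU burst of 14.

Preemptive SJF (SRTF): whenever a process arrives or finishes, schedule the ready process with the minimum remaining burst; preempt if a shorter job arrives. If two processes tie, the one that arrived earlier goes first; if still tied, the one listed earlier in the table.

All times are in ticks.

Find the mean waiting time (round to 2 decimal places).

Gantt: | T1 0-14 | T2 14-21 | T3 21-33 | T4 33-47 |
Completion: T1=14  T2=21  T3=33  T4=47
Waiting times: T1=0, T2=6, T3=13, T4=32
Average waiting = (0+6+13+32) / 4 = 51/4 = 12.75

12.75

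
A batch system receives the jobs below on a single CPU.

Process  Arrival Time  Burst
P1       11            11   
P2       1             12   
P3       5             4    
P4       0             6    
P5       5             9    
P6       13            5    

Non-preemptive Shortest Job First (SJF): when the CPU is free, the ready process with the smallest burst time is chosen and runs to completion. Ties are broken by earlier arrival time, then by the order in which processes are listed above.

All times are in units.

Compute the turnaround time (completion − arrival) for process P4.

Timeline: | P4 0-6 | P3 6-10 | P5 10-19 | P6 19-24 | P1 24-35 | P2 35-47 |
Completion: P1=35  P2=47  P3=10  P4=6  P5=19  P6=24
Turnaround (C−A): P1=24  P2=46  P3=5  P4=6  P5=14  P6=11
Turnaround(P4) = completion − arrival = 6 − 0 = 6

6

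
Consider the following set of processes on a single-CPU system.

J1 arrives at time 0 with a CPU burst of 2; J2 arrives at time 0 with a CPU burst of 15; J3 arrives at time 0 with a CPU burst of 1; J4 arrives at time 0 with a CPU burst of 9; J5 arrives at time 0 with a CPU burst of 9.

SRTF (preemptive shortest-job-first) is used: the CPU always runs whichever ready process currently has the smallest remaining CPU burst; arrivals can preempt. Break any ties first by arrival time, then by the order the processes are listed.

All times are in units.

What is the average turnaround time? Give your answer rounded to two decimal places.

14.60

Gantt: | J3 0-1 | J1 1-3 | J4 3-12 | J5 12-21 | J2 21-36 |
Completion: J1=3  J2=36  J3=1  J4=12  J5=21
Turnaround times: J1=3, J2=36, J3=1, J4=12, J5=21
Average turnaround = (3+36+1+12+21) / 5 = 73/5 = 14.60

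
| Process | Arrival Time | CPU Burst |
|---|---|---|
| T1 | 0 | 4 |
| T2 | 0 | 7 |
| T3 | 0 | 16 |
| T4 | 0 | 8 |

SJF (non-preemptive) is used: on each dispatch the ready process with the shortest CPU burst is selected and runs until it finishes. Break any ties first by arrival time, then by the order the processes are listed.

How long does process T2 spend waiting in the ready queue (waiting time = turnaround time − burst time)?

4

Gantt: | T1 0-4 | T2 4-11 | T4 11-19 | T3 19-35 |
Completion: T1=4  T2=11  T3=35  T4=19
Waiting(T2) = turnaround − burst = 11 − 7 = 4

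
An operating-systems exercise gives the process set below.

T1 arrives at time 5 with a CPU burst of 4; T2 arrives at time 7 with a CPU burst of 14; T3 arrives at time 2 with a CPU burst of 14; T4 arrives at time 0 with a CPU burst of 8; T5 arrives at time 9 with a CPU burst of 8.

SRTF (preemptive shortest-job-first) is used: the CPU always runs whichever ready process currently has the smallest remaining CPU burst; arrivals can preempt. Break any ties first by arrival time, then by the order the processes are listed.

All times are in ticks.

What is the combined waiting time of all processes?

51

Timeline: | T4 0-8 | T1 8-12 | T5 12-20 | T3 20-34 | T2 34-48 |
Completion: T1=12  T2=48  T3=34  T4=8  T5=20
Turnaround (C−A): T1=7  T2=41  T3=32  T4=8  T5=11
Waiting = turnaround − burst: T1=3, T2=27, T3=18, T4=0, T5=3
Total waiting = 3 + 27 + 18 + 0 + 3 = 51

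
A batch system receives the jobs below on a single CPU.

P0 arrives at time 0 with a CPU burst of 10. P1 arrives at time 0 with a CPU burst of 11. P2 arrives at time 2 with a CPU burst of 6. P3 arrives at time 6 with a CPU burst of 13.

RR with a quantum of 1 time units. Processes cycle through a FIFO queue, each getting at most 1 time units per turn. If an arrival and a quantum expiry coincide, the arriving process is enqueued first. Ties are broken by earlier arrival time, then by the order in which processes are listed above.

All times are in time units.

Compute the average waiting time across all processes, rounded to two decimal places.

20.50

Timeline: | P0 0-1 | P1 1-2 | P0 2-3 | P2 3-4 | P1 4-5 | P0 5-6 | P2 6-7 | P1 7-8 | P3 8-9 | P0 9-10 | P2 10-11 | P1 11-12 | P3 12-13 | P0 13-14 | P2 14-15 | P1 15-16 | P3 16-17 | P0 17-18 | P2 18-19 | P1 19-20 | P3 20-21 | P0 21-22 | P2 22-23 | P1 23-24 | P3 24-25 | P0 25-26 | P1 26-27 | P3 27-28 | P0 28-29 | P1 29-30 | P3 30-31 | P0 31-32 | P1 32-33 | P3 33-34 | P1 34-35 | P3 35-40 |
Completion: P0=32  P1=35  P2=23  P3=40
Turnaround (C−A): P0=32  P1=35  P2=21  P3=34
Waiting times: P0=22, P1=24, P2=15, P3=21
Average waiting = (22+24+15+21) / 4 = 82/4 = 20.50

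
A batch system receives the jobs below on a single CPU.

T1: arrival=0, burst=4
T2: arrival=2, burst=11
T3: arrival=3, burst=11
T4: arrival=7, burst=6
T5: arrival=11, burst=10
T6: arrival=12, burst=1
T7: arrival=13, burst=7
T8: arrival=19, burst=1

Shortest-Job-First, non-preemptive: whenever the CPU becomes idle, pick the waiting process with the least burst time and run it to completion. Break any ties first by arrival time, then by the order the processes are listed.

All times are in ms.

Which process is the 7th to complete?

Timeline: | T1 0-4 | T2 4-15 | T6 15-16 | T4 16-22 | T8 22-23 | T7 23-30 | T5 30-40 | T3 40-51 |
Completion: T1=4  T2=15  T3=51  T4=22  T5=40  T6=16  T7=30  T8=23
Turnaround (C−A): T1=4  T2=13  T3=48  T4=15  T5=29  T6=4  T7=17  T8=4
Finish order: T1 → T2 → T6 → T4 → T8 → T7 → T5 → T3

T5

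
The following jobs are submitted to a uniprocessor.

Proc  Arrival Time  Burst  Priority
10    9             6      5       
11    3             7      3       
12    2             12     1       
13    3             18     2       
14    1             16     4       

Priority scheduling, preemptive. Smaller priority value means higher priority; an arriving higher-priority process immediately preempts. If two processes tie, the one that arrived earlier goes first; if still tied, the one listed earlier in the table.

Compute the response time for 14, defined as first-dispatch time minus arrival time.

0

Timeline: | idle 0-1 | 14 1-2 | 12 2-14 | 13 14-32 | 11 32-39 | 14 39-54 | 10 54-60 |
Completion: 10=60  11=39  12=14  13=32  14=54
Turnaround (C−A): 10=51  11=36  12=12  13=29  14=53
Response(14) = first start − arrival = 1 − 1 = 0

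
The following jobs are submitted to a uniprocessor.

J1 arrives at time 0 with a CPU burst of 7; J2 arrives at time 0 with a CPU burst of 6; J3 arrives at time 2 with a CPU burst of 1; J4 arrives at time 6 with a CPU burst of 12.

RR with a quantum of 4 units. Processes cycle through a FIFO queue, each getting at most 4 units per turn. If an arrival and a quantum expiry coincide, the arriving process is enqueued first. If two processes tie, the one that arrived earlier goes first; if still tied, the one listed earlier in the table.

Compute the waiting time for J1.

Schedule: | J1 0-4 | J2 4-8 | J3 8-9 | J1 9-12 | J4 12-16 | J2 16-18 | J4 18-26 |
Completion: J1=12  J2=18  J3=9  J4=26
Turnaround (C−A): J1=12  J2=18  J3=7  J4=20
Waiting(J1) = turnaround − burst = 12 − 7 = 5

5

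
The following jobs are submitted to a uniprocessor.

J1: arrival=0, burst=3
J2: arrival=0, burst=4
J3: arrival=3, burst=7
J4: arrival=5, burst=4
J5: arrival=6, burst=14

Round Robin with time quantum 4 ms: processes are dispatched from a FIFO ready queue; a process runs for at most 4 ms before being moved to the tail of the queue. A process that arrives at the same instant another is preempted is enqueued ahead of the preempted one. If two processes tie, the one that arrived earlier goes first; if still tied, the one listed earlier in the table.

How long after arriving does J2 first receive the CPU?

3

Schedule: | J1 0-3 | J2 3-7 | J3 7-11 | J4 11-15 | J5 15-19 | J3 19-22 | J5 22-32 |
Completion: J1=3  J2=7  J3=22  J4=15  J5=32
Turnaround (C−A): J1=3  J2=7  J3=19  J4=10  J5=26
Response(J2) = first start − arrival = 3 − 0 = 3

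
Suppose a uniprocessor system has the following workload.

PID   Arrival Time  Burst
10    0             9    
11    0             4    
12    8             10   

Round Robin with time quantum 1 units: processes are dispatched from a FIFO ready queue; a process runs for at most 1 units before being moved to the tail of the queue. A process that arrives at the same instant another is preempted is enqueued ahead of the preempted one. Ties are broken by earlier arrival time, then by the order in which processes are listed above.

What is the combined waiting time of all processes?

Timeline: | 10 0-1 | 11 1-2 | 10 2-3 | 11 3-4 | 10 4-5 | 11 5-6 | 10 6-7 | 11 7-8 | 10 8-9 | 12 9-10 | 10 10-11 | 12 11-12 | 10 12-13 | 12 13-14 | 10 14-15 | 12 15-16 | 10 16-17 | 12 17-23 |
Completion: 10=17  11=8  12=23
Waiting = turnaround − burst: 10=8, 11=4, 12=5
Total waiting = 8 + 4 + 5 = 17

17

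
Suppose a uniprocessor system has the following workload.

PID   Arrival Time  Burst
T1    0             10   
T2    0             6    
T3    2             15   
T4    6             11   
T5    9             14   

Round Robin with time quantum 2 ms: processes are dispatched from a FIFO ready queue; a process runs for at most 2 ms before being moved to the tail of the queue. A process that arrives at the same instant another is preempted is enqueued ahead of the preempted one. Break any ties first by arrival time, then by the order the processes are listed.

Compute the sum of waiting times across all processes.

Schedule: | T1 0-2 | T2 2-4 | T3 4-6 | T1 6-8 | T2 8-10 | T4 10-12 | T3 12-14 | T1 14-16 | T5 16-18 | T2 18-20 | T4 20-22 | T3 22-24 | T1 24-26 | T5 26-28 | T4 28-30 | T3 30-32 | T1 32-34 | T5 34-36 | T4 36-38 | T3 38-40 | T5 40-42 | T4 42-44 | T3 44-46 | T5 46-48 | T4 48-49 | T3 49-51 | T5 51-53 | T3 53-54 | T5 54-56 |
Completion: T1=34  T2=20  T3=54  T4=49  T5=56
Turnaround (C−A): T1=34  T2=20  T3=52  T4=43  T5=47
Waiting = turnaround − burst: T1=24, T2=14, T3=37, T4=32, T5=33
Total waiting = 24 + 14 + 37 + 32 + 33 = 140

140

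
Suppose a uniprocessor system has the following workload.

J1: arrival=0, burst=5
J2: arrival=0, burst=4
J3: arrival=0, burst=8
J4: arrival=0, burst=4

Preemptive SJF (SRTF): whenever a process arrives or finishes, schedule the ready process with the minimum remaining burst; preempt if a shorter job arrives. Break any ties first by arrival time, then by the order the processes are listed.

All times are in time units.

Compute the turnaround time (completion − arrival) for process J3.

Timeline: | J2 0-4 | J4 4-8 | J1 8-13 | J3 13-21 |
Completion: J1=13  J2=4  J3=21  J4=8
Turnaround (C−A): J1=13  J2=4  J3=21  J4=8
Turnaround(J3) = completion − arrival = 21 − 0 = 21

21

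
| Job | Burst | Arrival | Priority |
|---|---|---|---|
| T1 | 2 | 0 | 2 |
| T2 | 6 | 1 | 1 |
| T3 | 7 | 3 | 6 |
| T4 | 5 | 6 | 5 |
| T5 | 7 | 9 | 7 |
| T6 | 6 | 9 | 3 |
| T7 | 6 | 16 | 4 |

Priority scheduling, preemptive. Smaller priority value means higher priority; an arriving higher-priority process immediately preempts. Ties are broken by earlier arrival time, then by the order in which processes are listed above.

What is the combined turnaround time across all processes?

Timeline: | T1 0-1 | T2 1-7 | T1 7-8 | T4 8-9 | T6 9-15 | T4 15-16 | T7 16-22 | T4 22-25 | T3 25-32 | T5 32-39 |
Completion: T1=8  T2=7  T3=32  T4=25  T5=39  T6=15  T7=22
Turnaround = completion − arrival: T1=8, T2=6, T3=29, T4=19, T5=30, T6=6, T7=6
Total turnaround = 8 + 6 + 29 + 19 + 30 + 6 + 6 = 104

104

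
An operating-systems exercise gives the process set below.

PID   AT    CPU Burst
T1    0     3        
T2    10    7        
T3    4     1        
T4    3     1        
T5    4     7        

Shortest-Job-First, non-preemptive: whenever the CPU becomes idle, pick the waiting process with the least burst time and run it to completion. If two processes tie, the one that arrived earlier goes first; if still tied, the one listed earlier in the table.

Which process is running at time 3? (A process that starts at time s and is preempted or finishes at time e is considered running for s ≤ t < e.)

Gantt: | T1 0-3 | T4 3-4 | T3 4-5 | T5 5-12 | T2 12-19 |
Completion: T1=3  T2=19  T3=5  T4=4  T5=12

T4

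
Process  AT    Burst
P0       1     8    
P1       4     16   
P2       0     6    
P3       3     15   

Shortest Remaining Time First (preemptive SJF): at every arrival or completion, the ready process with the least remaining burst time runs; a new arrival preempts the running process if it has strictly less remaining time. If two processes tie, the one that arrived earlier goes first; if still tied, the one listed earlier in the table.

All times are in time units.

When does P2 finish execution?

Schedule: | P2 0-6 | P0 6-14 | P3 14-29 | P1 29-45 |
Completion: P0=14  P1=45  P2=6  P3=29
Turnaround (C−A): P0=13  P1=41  P2=6  P3=26

6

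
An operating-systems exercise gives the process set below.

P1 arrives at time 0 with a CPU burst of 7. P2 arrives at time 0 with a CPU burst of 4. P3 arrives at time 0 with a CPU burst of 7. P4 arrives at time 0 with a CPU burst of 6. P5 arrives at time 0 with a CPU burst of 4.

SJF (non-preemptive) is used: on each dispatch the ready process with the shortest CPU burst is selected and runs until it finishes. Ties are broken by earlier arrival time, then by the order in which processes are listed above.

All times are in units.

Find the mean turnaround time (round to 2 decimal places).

15.00

Gantt: | P2 0-4 | P5 4-8 | P4 8-14 | P1 14-21 | P3 21-28 |
Completion: P1=21  P2=4  P3=28  P4=14  P5=8
Turnaround times: P1=21, P2=4, P3=28, P4=14, P5=8
Average turnaround = (21+4+28+14+8) / 5 = 75/5 = 15.00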